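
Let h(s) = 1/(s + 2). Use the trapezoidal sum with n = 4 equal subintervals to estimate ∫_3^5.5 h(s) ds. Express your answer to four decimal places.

Δs = (5.5 − 3)/4 = 0.625.
h(3) = 0.2, h(3.625) = 8/45, h(4.25) = 0.16, h(4.875) = 8/55, h(5.5) = 2/15.
T_4 = (Δs/2)·[h(s_0) + 2h(s_1) + 2h(s_2) + 2h(s_3) + h(s_4)].
Sum ≈ 0.4062.

0.4062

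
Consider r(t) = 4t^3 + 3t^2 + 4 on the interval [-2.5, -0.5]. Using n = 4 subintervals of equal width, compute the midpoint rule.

-14.875

Δt = (-0.5 − (-2.5))/4 = 0.5.
Midpoints: -2.25, -1.75, -1.25, -0.75.
r(-2.25) = -26.375, r(-1.75) = -8.25, r(-1.25) = 0.875, r(-0.75) = 4.
Sum = Δt · [r(-2.25) + r(-1.75) + r(-1.25) + r(-0.75)].
Sum = -14.875.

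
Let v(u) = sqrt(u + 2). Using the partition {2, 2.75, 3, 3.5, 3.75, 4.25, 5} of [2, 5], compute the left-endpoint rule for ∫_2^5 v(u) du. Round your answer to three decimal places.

6.823

Subinterval widths: 0.75, 0.25, 0.5, 0.25, 0.5, 0.75.
Left endpoints: 2, 2.75, 3, 3.5, 3.75, 4.25.
v(2) ≈ 2.000, v(2.75) ≈ 2.179, v(3) ≈ 2.236, v(3.5) ≈ 2.345, v(3.75) ≈ 2.398, v(4.25) ≈ 2.500.
Sum = Σ Δu_i · v(u_i).
Sum ≈ 6.823.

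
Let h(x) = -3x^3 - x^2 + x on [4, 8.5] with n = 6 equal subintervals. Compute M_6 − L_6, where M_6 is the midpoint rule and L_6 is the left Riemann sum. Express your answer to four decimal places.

-602.0684

M_6 ≈ -3866.220703.
L_6 = -3264.15234375.
M_6 − L_6 ≈ -602.0684.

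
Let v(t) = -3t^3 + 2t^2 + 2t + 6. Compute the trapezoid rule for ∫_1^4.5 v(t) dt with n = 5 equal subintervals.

Δt = (4.5 − 1)/5 = 0.7.
v(1) = 7, v(1.7) = 0.441, v(2.4) = -19.152, v(3.1) = -57.953, v(3.8) = -122.136, v(4.5) = -217.875.
T_5 = (Δt/2)·[v(t_0) + 2v(t_1) + ... + 2v(t_{4}) + v(t_5)].
Sum = -212.96625.

-212.96625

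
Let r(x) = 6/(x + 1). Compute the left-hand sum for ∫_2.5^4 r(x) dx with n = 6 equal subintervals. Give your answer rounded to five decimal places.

Δx = (4 − 2.5)/6 = 0.25.
Left endpoints: 2.5, 2.75, 3, 3.25, 3.5, 3.75.
r(2.5) = 12/7, r(2.75) = 1.6, r(3) = 1.5, r(3.25) = 24/17, r(3.5) = 4/3, r(3.75) = 24/19.
Sum = Δx · [r(2.5) + r(2.75) + r(3) + ...].
Sum ≈ 2.20564.

2.20564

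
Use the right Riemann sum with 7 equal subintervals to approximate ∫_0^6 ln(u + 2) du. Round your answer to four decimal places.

Δu = (6 − 0)/7 = 6/7.
Right endpoints: 6/7, 12/7, 18/7, 24/7, 30/7, 36/7, 6.
f(6/7) ≈ 1.0498, f(12/7) ≈ 1.3122, f(18/7) ≈ 1.5198, f(24/7) ≈ 1.6917, f(30/7) ≈ 1.8383, f(36/7) ≈ 1.9661, f(6) ≈ 2.0794.
Sum = Δu · [f(6/7) + f(12/7) + f(18/7) + ...].
Sum ≈ 9.8206.

9.8206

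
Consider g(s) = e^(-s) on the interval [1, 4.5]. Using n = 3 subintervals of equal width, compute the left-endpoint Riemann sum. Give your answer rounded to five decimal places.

0.60446

Δs = (4.5 − 1)/3 = 7/6.
Left endpoints: 1, 13/6, 10/3.
g(1) ≈ 0.36788, g(13/6) ≈ 0.11456, g(10/3) ≈ 0.03567.
Sum = Δs · [g(1) + g(13/6) + g(10/3)].
Sum ≈ 0.60446.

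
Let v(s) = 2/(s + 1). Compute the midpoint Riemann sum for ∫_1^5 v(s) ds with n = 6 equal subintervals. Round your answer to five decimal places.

2.18916

Δs = (5 − 1)/6 = 2/3.
Midpoints: 4/3, 2, 8/3, 10/3, 4, 14/3.
v(4/3) = 6/7, v(2) = 2/3, v(8/3) = 6/11, v(10/3) = 6/13, v(4) = 0.4, v(14/3) = 6/17.
Sum = Δs · [v(4/3) + v(2) + v(8/3) + ...].
Sum ≈ 2.18916.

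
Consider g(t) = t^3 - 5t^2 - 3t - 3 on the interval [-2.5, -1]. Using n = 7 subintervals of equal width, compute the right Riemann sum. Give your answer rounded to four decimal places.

Δt = (-1 − (-2.5))/7 = 3/14.
Right endpoints: -16/7, -29/14, -13/7, -23/14, -10/7, -17/14, -1.
g(-16/7) = -11733/343, g(-29/14) = -74439/2744, g(-13/7) = -7230/343, g(-23/14) = -43905/2744, g(-10/7) = -4059/343, g(-17/14) = -23379/2744, g(-1) = -6.
Sum = Δt · [g(-16/7) + g(-29/14) + g(-13/7) + ...].
Sum ≈ -26.7360.

-26.7360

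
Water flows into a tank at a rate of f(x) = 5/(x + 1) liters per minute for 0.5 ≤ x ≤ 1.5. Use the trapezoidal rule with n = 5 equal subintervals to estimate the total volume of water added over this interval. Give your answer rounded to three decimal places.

Δx = (1.5 − 0.5)/5 = 0.2.
f(0.5) = 10/3, f(0.7) = 50/17, f(0.9) = 50/19, f(1.1) = 50/21, f(1.3) = 50/23, f(1.5) = 2.
T_5 = (Δx/2)·[f(x_0) + 2f(x_1) + ... + 2f(x_{4}) + f(x_5)].
Sum ≈ 2.559.

2.559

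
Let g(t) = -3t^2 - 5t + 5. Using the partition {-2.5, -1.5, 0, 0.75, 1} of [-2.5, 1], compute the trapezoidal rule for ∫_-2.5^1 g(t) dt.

Subinterval widths: 1, 1.5, 0.75, 0.25.
g(-2.5) = -1.25, g(-1.5) = 5.75, g(0) = 5, g(0.75) = -0.4375, g(1) = -3.
On each subinterval the trapezoid contributes (Δt_i/2)·[g(t_{i-1}) + g(t_i)].
Sum = 11.59375.

11.59375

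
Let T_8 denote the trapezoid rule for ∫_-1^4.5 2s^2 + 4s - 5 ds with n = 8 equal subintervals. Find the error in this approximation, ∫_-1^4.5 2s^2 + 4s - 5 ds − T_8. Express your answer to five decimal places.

Exact integral: ∫_-1^4.5 f(s) ds ≈ 72.4166667.
T_8 ≈ 73.2832031.
Error ≈ 72.4166667 − 73.2832031 ≈ -0.86654.

-0.86654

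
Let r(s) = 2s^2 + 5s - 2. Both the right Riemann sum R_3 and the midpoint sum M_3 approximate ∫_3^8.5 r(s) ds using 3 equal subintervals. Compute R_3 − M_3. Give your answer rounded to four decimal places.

150.4097

R_3 ≈ 685.870370.
M_3 ≈ 535.460648.
R_3 − M_3 ≈ 150.4097.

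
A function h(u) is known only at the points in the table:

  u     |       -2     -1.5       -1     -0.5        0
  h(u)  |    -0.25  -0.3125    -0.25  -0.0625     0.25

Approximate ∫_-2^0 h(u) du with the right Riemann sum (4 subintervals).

-0.1875

Δu = 0.5.
Sum = 0.5·[(-0.3125) + (-0.25) + (-0.0625) + 0.25] = -0.1875.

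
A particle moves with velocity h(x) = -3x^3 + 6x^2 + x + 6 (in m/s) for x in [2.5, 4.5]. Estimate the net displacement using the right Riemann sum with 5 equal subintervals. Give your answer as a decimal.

-137.71

Δx = (4.5 − 2.5)/5 = 0.4.
Right endpoints: 2.9, 3.3, 3.7, 4.1, 4.5.
h(2.9) = -13.807, h(3.3) = -33.171, h(3.7) = -60.119, h(4.1) = -95.803, h(4.5) = -141.375.
Sum = Δx · [h(2.9) + h(3.3) + h(3.7) + h(4.1) + h(4.5)].
Sum = -137.71.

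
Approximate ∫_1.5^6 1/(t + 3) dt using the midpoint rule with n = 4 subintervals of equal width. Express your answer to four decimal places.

0.6912

Δt = (6 − 1.5)/4 = 1.125.
Midpoints: 2.0625, 3.1875, 4.3125, 5.4375.
f(2.0625) = 16/81, f(3.1875) = 16/99, f(4.3125) = 16/117, f(5.4375) = 16/135.
Sum = Δt · [f(2.0625) + f(3.1875) + f(4.3125) + f(5.4375)].
Sum ≈ 0.6912.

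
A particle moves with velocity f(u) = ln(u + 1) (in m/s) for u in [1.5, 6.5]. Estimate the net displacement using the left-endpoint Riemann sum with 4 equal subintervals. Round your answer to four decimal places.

7.1001

Δu = (6.5 − 1.5)/4 = 1.25.
Left endpoints: 1.5, 2.75, 4, 5.25.
f(1.5) ≈ 0.9163, f(2.75) ≈ 1.3218, f(4) ≈ 1.6094, f(5.25) ≈ 1.8326.
Sum = Δu · [f(1.5) + f(2.75) + f(4) + f(5.25)].
Sum ≈ 7.1001.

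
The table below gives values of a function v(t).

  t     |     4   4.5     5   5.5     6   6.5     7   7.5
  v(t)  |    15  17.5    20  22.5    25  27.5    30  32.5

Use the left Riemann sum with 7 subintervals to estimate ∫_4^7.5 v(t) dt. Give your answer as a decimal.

Δt = 0.5.
Sum = 0.5·[15 + 17.5 + 20 + 22.5 + 25 + 27.5 + 30] = 78.75.

78.75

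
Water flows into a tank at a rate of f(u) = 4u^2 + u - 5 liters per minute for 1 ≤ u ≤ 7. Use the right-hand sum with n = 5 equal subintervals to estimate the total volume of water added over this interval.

Δu = (7 − 1)/5 = 1.2.
Right endpoints: 2.2, 3.4, 4.6, 5.8, 7.
f(2.2) = 16.56, f(3.4) = 44.64, f(4.6) = 84.24, f(5.8) = 135.36, f(7) = 198.
Sum = Δu · [f(2.2) + f(3.4) + f(4.6) + f(5.8) + f(7)].
Sum = 574.56.

574.56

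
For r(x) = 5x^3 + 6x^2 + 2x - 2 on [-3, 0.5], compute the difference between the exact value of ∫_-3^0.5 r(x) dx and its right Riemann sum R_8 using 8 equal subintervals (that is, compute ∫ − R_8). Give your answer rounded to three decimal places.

Exact integral: ∫_-3^0.5 r(x) dx = -62.671875.
R_8 ≈ -44.38062.
Error ≈ -62.671875 − (-44.38062) ≈ -18.291.

-18.291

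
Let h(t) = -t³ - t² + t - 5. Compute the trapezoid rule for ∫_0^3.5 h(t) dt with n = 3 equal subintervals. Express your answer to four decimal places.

-68.1447

Δt = (3.5 − 0)/3 = 7/6.
h(0) = -5, h(7/6) = -1465/216, h(7/3) = -562/27, h(3.5) = -56.625.
T_3 = (Δt/2)·[h(t_0) + 2h(t_1) + 2h(t_2) + h(t_3)].
Sum ≈ -68.1447.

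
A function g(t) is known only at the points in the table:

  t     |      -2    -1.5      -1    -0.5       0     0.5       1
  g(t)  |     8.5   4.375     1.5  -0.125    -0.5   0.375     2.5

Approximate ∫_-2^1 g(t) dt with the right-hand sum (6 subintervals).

Δt = 0.5.
Sum = 0.5·[4.375 + 1.5 + (-0.125) + (-0.5) + 0.375 + 2.5] = 4.0625.

4.0625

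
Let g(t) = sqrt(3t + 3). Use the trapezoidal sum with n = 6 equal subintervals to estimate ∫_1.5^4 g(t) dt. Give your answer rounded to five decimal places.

Δt = (4 − 1.5)/6 = 5/12.
g(1.5) ≈ 2.73861, g(23/12) ≈ 2.95804, g(7/3) ≈ 3.16228, g(2.75) ≈ 3.35410, g(19/6) ≈ 3.53553, g(43/12) ≈ 3.70810, g(4) ≈ 3.87298.
T_6 = (Δt/2)·[g(t_0) + 2g(t_1) + ... + 2g(t_{5}) + g(t_6)].
Sum ≈ 8.34327.

8.34327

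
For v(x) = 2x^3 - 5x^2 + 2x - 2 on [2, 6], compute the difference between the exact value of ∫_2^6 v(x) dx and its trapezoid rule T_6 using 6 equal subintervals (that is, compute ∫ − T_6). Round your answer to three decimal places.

-5.630

Exact integral: ∫_2^6 v(x) dx ≈ 317.33333.
T_6 ≈ 322.96296.
Error ≈ 317.33333 − 322.96296 ≈ -5.630.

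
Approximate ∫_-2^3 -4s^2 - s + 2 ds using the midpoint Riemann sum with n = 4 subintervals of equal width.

Δs = (3 − (-2))/4 = 1.25.
Midpoints: -1.375, -0.125, 1.125, 2.375.
f(-1.375) = -4.1875, f(-0.125) = 2.0625, f(1.125) = -4.1875, f(2.375) = -22.9375.
Sum = Δs · [f(-1.375) + f(-0.125) + f(1.125) + f(2.375)].
Sum = -36.5625.

-36.5625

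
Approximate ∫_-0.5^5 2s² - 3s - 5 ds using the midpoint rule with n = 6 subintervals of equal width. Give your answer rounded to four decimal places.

Δs = (5 − (-0.5))/6 = 11/12.
Midpoints: -1/24, 0.875, 43/24, 65/24, 3.625, 109/24.
f(-1/24) = -1403/288, f(0.875) = -6.09375, f(43/24) = -1139/288, f(65/24) = 445/288, f(3.625) = 10.40625, f(109/24) = 6517/288.
Sum = Δs · [f(-1/24) + f(0.875) + f(43/24) + ...].
Sum ≈ 18.0214.

18.0214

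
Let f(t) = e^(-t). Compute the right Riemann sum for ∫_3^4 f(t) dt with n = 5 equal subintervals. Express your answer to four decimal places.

Δt = (4 − 3)/5 = 0.2.
Right endpoints: 3.2, 3.4, 3.6, 3.8, 4.
f(3.2) ≈ 0.0408, f(3.4) ≈ 0.0334, f(3.6) ≈ 0.0273, f(3.8) ≈ 0.0224, f(4) ≈ 0.0183.
Sum = Δt · [f(3.2) + f(3.4) + f(3.6) + f(3.8) + f(4)].
Sum ≈ 0.0284.

0.0284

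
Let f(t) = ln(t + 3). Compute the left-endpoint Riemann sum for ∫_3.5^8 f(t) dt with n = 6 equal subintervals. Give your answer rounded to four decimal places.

Δt = (8 − 3.5)/6 = 0.75.
Left endpoints: 3.5, 4.25, 5, 5.75, 6.5, 7.25.
f(3.5) ≈ 1.8718, f(4.25) ≈ 1.9810, f(5) ≈ 2.0794, f(5.75) ≈ 2.1691, f(6.5) ≈ 2.2513, f(7.25) ≈ 2.3273.
Sum = Δt · [f(3.5) + f(4.25) + f(5) + ...].
Sum ≈ 9.5099.

9.5099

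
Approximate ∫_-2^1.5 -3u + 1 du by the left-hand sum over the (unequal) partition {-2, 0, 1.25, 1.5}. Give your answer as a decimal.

14.5625

Subinterval widths: 2, 1.25, 0.25.
Left endpoints: -2, 0, 1.25.
f(-2) = 7, f(0) = 1, f(1.25) = -2.75.
Sum = Σ Δu_i · f(u_i).
Sum = 14.5625.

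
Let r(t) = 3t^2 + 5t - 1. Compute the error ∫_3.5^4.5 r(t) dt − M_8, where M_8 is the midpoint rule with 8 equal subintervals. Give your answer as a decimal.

Exact integral: ∫_3.5^4.5 r(t) dt = 67.25.
M_8 = 67.24609375.
Error = 67.25 − 67.24609375 = 0.00390625.

0.00390625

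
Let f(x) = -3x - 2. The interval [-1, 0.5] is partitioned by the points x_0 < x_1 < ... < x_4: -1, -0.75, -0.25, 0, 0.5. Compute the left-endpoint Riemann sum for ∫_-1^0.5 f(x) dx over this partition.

-0.9375

Subinterval widths: 0.25, 0.5, 0.25, 0.5.
Left endpoints: -1, -0.75, -0.25, 0.
f(-1) = 1, f(-0.75) = 0.25, f(-0.25) = -1.25, f(0) = -2.
Sum = Σ Δx_i · f(x_i).
Sum = -0.9375.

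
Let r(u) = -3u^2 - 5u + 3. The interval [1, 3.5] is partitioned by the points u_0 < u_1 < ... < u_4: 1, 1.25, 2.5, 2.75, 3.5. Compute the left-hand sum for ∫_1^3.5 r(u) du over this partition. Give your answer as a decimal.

Subinterval widths: 0.25, 1.25, 0.25, 0.75.
Left endpoints: 1, 1.25, 2.5, 2.75.
r(1) = -5, r(1.25) = -7.9375, r(2.5) = -28.25, r(2.75) = -33.4375.
Sum = Σ Δu_i · r(u_i).
Sum = -43.3125.

-43.3125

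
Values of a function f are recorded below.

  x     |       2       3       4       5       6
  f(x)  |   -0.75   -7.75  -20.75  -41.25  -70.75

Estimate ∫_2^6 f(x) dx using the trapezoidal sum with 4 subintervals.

Δx = 1.
T_4 = (1/2)·[(-0.75) + 2·(-7.75) + 2·(-20.75) + 2·(-41.25) + (-70.75)] = -105.5.

-105.5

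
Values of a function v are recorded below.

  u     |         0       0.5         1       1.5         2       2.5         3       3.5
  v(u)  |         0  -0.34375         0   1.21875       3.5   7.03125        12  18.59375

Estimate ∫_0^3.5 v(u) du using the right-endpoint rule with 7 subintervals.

Δu = 0.5.
Sum = 0.5·[(-0.34375) + 0 + 1.21875 + 3.5 + 7.03125 + 12 + 18.59375] = 21.

21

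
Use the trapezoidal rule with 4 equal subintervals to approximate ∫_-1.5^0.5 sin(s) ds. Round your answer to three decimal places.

-0.790

Δs = (0.5 − (-1.5))/4 = 0.5.
f(-1.5) ≈ -0.997, f(-1) ≈ -0.841, f(-0.5) ≈ -0.479, f(0) ≈ 0.000, f(0.5) ≈ 0.479.
T_4 = (Δs/2)·[f(s_0) + 2f(s_1) + 2f(s_2) + 2f(s_3) + f(s_4)].
Sum ≈ -0.790.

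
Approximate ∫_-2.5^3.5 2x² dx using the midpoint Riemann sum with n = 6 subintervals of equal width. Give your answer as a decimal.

Δx = (3.5 − (-2.5))/6 = 1.
Midpoints: -2, -1, 0, 1, 2, 3.
f(-2) = 8, f(-1) = 2, f(0) = 0, f(1) = 2, f(2) = 8, f(3) = 18.
Sum = Δx · [f(-2) + f(-1) + f(0) + ...].
Sum = 38.

38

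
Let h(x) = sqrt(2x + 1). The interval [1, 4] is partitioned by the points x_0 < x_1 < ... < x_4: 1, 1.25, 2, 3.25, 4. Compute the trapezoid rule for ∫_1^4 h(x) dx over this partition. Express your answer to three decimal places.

7.252

Subinterval widths: 0.25, 0.75, 1.25, 0.75.
h(1) ≈ 1.732, h(1.25) ≈ 1.871, h(2) ≈ 2.236, h(3.25) ≈ 2.739, h(4) ≈ 3.000.
On each subinterval the trapezoid contributes (Δx_i/2)·[h(x_{i-1}) + h(x_i)].
Sum ≈ 7.252.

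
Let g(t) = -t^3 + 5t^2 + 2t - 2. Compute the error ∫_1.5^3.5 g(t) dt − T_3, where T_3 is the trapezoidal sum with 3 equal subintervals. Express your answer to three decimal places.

Exact integral: ∫_1.5^3.5 g(t) dt ≈ 35.58333.
T_3 ≈ 35.21296.
Error ≈ 35.58333 − 35.21296 ≈ 0.370.

0.370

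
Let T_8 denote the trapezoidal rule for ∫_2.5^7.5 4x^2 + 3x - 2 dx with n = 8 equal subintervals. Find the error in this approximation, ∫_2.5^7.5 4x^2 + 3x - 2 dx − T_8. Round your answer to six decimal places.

-1.302083

Exact integral: ∫_2.5^7.5 f(x) dx ≈ 606.66666667.
T_8 = 607.96875.
Error ≈ 606.66666667 − 607.96875 ≈ -1.302083.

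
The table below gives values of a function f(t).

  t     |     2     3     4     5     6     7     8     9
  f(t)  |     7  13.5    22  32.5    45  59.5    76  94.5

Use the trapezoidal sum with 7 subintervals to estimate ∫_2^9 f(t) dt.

Δt = 1.
T_7 = (1/2)·[7 + 2·13.5 + 2·22 + 2·32.5 + 2·45 + 2·59.5 + 2·76 + 94.5] = 299.25.

299.25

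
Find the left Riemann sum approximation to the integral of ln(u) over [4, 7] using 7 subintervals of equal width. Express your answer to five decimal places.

Δu = (7 − 4)/7 = 3/7.
Left endpoints: 4, 31/7, 34/7, 37/7, 40/7, 43/7, 46/7.
f(4) ≈ 1.38629, f(31/7) ≈ 1.48808, f(34/7) ≈ 1.58045, f(37/7) ≈ 1.66501, f(40/7) ≈ 1.74297, f(43/7) ≈ 1.81529, f(46/7) ≈ 1.88273.
Sum = Δu · [f(4) + f(31/7) + f(34/7) + ...].
Sum ≈ 4.95464.

4.95464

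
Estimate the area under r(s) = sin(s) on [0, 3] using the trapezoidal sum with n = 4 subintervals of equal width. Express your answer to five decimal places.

1.89583

Δs = (3 − 0)/4 = 0.75.
r(0) ≈ 0.00000, r(0.75) ≈ 0.68164, r(1.5) ≈ 0.99749, r(2.25) ≈ 0.77807, r(3) ≈ 0.14112.
T_4 = (Δs/2)·[r(s_0) + 2r(s_1) + 2r(s_2) + 2r(s_3) + r(s_4)].
Sum ≈ 1.89583.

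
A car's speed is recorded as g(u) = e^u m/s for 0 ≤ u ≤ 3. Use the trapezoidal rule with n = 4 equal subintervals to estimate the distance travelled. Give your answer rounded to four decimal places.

Δu = (3 − 0)/4 = 0.75.
g(0) ≈ 1.0000, g(0.75) ≈ 2.1170, g(1.5) ≈ 4.4817, g(2.25) ≈ 9.4877, g(3) ≈ 20.0855.
T_4 = (Δu/2)·[g(u_0) + 2g(u_1) + 2g(u_2) + 2g(u_3) + g(u_4)].
Sum ≈ 19.9719.

19.9719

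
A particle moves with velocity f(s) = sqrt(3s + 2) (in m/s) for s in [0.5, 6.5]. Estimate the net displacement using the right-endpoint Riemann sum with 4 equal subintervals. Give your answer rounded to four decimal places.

Δs = (6.5 − 0.5)/4 = 1.5.
Right endpoints: 2, 3.5, 5, 6.5.
f(2) ≈ 2.8284, f(3.5) ≈ 3.5355, f(5) ≈ 4.1231, f(6.5) ≈ 4.6368.
Sum = Δs · [f(2) + f(3.5) + f(5) + f(6.5)].
Sum ≈ 22.6858.

22.6858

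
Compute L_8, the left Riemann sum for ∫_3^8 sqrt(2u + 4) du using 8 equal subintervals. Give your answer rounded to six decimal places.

Δu = (8 − 3)/8 = 0.625.
Left endpoints: 3, 3.625, 4.25, 4.875, 5.5, 6.125, 6.75, 7.375.
f(3) ≈ 3.162278, f(3.625) ≈ 3.354102, f(4.25) ≈ 3.535534, f(4.875) ≈ 3.708099, f(5.5) ≈ 3.872983, f(6.125) ≈ 4.031129, f(6.75) ≈ 4.183300, f(7.375) ≈ 4.330127.
Sum = Δu · [f(3) + f(3.625) + f(4.25) + ...].
Sum ≈ 18.860970.

18.860970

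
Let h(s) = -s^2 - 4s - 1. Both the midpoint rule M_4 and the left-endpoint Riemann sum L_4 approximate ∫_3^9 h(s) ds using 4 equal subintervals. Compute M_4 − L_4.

-68.625

M_4 = -382.875.
L_4 = -314.25.
M_4 − L_4 = -68.625.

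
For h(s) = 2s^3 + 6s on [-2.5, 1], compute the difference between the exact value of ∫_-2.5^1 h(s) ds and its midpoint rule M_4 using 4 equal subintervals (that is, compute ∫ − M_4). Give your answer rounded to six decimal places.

Exact integral: ∫_-2.5^1 h(s) ds = -34.78125.
M_4 ≈ -33.77636719.
Error ≈ -34.78125 − (-33.77636719) ≈ -1.004883.

-1.004883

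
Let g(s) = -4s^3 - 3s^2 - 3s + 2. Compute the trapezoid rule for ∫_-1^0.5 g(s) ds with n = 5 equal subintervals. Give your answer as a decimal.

3.9375

Δs = (0.5 − (-1))/5 = 0.3.
g(-1) = 6, g(-0.7) = 4.002, g(-0.4) = 2.976, g(-0.1) = 2.274, g(0.2) = 1.248, g(0.5) = -0.75.
T_5 = (Δs/2)·[g(s_0) + 2g(s_1) + ... + 2g(s_{4}) + g(s_5)].
Sum = 3.9375.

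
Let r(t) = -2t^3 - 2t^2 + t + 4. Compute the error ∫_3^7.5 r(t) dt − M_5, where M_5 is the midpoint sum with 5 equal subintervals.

Exact integral: ∫_3^7.5 r(t) dt = -1763.15625.
M_5 = -1752.980625.
Error = -1763.15625 − (-1752.980625) = -10.175625.

-10.175625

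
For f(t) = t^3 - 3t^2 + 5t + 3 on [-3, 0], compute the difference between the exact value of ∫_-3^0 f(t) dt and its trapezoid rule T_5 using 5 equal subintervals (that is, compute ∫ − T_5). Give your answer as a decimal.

Exact integral: ∫_-3^0 f(t) dt = -60.75.
T_5 = -62.1.
Error = -60.75 − (-62.1) = 1.35.

1.35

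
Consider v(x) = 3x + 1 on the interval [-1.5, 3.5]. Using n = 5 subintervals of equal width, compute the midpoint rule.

20

Δx = (3.5 − (-1.5))/5 = 1.
Midpoints: -1, 0, 1, 2, 3.
v(-1) = -2, v(0) = 1, v(1) = 4, v(2) = 7, v(3) = 10.
Sum = Δx · [v(-1) + v(0) + v(1) + v(2) + v(3)].
Sum = 20.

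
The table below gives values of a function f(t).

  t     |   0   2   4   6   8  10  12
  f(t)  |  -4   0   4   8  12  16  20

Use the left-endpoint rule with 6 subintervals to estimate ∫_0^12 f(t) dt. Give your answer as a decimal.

72

Δt = 2.
Sum = 2·[(-4) + 0 + 4 + 8 + 12 + 16] = 72.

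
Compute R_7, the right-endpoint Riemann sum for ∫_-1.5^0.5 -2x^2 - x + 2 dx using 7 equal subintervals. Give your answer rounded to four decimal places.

Δx = (0.5 − (-1.5))/7 = 2/7.
Right endpoints: -17/14, -13/14, -9/14, -5/14, -1/14, 3/14, 0.5.
f(-17/14) = 13/49, f(-13/14) = 59/49, f(-9/14) = 89/49, f(-5/14) = 103/49, f(-1/14) = 101/49, f(3/14) = 83/49, f(0.5) = 1.
Sum = Δx · [f(-17/14) + f(-13/14) + f(-9/14) + ...].
Sum ≈ 2.8980.

2.8980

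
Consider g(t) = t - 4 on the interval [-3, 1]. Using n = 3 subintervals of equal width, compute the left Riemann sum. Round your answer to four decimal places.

-22.6667

Δt = (1 − (-3))/3 = 4/3.
Left endpoints: -3, -5/3, -1/3.
g(-3) = -7, g(-5/3) = -17/3, g(-1/3) = -13/3.
Sum = Δt · [g(-3) + g(-5/3) + g(-1/3)].
Sum ≈ -22.6667.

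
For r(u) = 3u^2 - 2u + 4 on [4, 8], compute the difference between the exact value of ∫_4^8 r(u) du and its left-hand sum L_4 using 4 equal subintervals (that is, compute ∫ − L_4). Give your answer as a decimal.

66

Exact integral: ∫_4^8 r(u) du = 416.
L_4 = 350.
Error = 416 − 350 = 66.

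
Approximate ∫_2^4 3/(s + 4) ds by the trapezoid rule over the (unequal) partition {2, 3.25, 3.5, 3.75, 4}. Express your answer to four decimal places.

Subinterval widths: 1.25, 0.25, 0.25, 0.25.
f(2) = 0.5, f(3.25) = 12/29, f(3.5) = 0.4, f(3.75) = 12/31, f(4) = 0.375.
On each subinterval the trapezoid contributes (Δs_i/2)·[f(s_{i-1}) + f(s_i)].
Sum ≈ 0.8665.

0.8665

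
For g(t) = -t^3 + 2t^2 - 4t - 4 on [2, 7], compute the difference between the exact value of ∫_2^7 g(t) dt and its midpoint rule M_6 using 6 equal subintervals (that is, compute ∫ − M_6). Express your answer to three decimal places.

-3.328

Exact integral: ∫_2^7 g(t) dt ≈ -482.91667.
M_6 ≈ -479.58912.
Error ≈ -482.91667 − (-479.58912) ≈ -3.328.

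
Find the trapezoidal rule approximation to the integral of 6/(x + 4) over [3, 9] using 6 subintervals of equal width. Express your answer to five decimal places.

Δx = (9 − 3)/6 = 1.
f(3) = 6/7, f(4) = 0.75, f(5) = 2/3, f(6) = 0.6, f(7) = 6/11, f(8) = 0.5, f(9) = 6/13.
T_6 = (Δx/2)·[f(x_0) + 2f(x_1) + ... + 2f(x_{5}) + f(x_6)].
Sum ≈ 3.72146.

3.72146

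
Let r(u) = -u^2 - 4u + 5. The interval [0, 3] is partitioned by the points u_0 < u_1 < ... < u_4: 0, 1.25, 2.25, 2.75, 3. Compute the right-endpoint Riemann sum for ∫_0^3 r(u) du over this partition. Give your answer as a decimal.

-21.796875

Subinterval widths: 1.25, 1, 0.5, 0.25.
Right endpoints: 1.25, 2.25, 2.75, 3.
r(1.25) = -1.5625, r(2.25) = -9.0625, r(2.75) = -13.5625, r(3) = -16.
Sum = Σ Δu_i · r(u_i).
Sum = -21.796875.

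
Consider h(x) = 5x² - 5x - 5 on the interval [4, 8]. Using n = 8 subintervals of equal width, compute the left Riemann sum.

552.5

Δx = (8 − 4)/8 = 0.5.
Left endpoints: 4, 4.5, 5, 5.5, 6, 6.5, 7, 7.5.
h(4) = 55, h(4.5) = 73.75, h(5) = 95, h(5.5) = 118.75, h(6) = 145, h(6.5) = 173.75, h(7) = 205, h(7.5) = 238.75.
Sum = Δx · [h(4) + h(4.5) + h(5) + ...].
Sum = 552.5.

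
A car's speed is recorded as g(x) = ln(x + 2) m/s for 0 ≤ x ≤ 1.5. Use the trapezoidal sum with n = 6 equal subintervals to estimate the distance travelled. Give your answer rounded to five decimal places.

Δx = (1.5 − 0)/6 = 0.25.
g(0) ≈ 0.69315, g(0.25) ≈ 0.81093, g(0.5) ≈ 0.91629, g(0.75) ≈ 1.01160, g(1) ≈ 1.09861, g(1.25) ≈ 1.17865, g(1.5) ≈ 1.25276.
T_6 = (Δx/2)·[g(x_0) + 2g(x_1) + ... + 2g(x_{5}) + g(x_6)].
Sum ≈ 1.49726.

1.49726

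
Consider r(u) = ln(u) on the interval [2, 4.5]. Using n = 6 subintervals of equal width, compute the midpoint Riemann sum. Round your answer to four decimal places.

Δu = (4.5 − 2)/6 = 5/12.
Midpoints: 53/24, 2.625, 73/24, 83/24, 3.875, 103/24.
r(53/24) ≈ 0.7922, r(2.625) ≈ 0.9651, r(73/24) ≈ 1.1124, r(83/24) ≈ 1.2408, r(3.875) ≈ 1.3545, r(103/24) ≈ 1.4567.
Sum = Δu · [r(53/24) + r(2.625) + r(73/24) + ...].
Sum ≈ 2.8841.

2.8841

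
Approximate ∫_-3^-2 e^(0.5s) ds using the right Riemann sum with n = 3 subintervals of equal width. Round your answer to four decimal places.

Δs = (-2 − (-3))/3 = 1/3.
Right endpoints: -8/3, -7/3, -2.
f(-8/3) ≈ 0.2636, f(-7/3) ≈ 0.3114, f(-2) ≈ 0.3679.
Sum = Δs · [f(-8/3) + f(-7/3) + f(-2)].
Sum ≈ 0.3143.

0.3143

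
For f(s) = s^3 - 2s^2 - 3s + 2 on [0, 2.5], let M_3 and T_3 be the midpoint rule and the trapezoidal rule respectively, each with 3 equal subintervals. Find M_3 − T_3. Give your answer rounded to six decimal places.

M_3 ≈ -5.27922454.
T_3 ≈ -4.51967593.
M_3 − T_3 ≈ -0.759549.

-0.759549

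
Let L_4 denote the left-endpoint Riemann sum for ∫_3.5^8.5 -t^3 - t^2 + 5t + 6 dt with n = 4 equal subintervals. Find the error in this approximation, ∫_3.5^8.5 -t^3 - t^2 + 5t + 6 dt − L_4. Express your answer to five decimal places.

Exact integral: ∫_3.5^8.5 f(t) dt ≈ -1277.9166667.
L_4 = -923.75.
Error ≈ -1277.9166667 − (-923.75) ≈ -354.16667.

-354.16667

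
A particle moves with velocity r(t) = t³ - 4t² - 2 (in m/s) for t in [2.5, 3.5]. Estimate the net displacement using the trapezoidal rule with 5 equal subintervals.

-10.55

Δt = (3.5 − 2.5)/5 = 0.2.
r(2.5) = -11.375, r(2.7) = -11.477, r(2.9) = -11.251, r(3.1) = -10.649, r(3.3) = -9.623, r(3.5) = -8.125.
T_5 = (Δt/2)·[r(t_0) + 2r(t_1) + ... + 2r(t_{4}) + r(t_5)].
Sum = -10.55.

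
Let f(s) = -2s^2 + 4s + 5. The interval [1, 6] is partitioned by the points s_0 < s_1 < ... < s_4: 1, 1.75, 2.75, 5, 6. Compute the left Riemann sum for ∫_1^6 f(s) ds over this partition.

Subinterval widths: 0.75, 1, 2.25, 1.
Left endpoints: 1, 1.75, 2.75, 5.
f(1) = 7, f(1.75) = 5.875, f(2.75) = 0.875, f(5) = -25.
Sum = Σ Δs_i · f(s_i).
Sum = -11.90625.

-11.90625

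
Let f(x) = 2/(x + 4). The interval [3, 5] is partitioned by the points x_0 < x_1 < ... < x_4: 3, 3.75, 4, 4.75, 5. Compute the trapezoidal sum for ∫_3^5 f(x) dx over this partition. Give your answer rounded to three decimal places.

0.503

Subinterval widths: 0.75, 0.25, 0.75, 0.25.
f(3) = 2/7, f(3.75) = 8/31, f(4) = 0.25, f(4.75) = 8/35, f(5) = 2/9.
On each subinterval the trapezoid contributes (Δx_i/2)·[f(x_{i-1}) + f(x_i)].
Sum ≈ 0.503.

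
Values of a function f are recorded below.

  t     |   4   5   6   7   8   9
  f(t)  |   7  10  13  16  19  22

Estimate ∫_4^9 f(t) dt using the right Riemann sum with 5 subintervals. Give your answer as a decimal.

80

Δt = 1.
Sum = 1·[10 + 13 + 16 + 19 + 22] = 80.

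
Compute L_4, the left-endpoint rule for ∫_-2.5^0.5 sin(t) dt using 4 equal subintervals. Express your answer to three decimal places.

-2.003

Δt = (0.5 − (-2.5))/4 = 0.75.
Left endpoints: -2.5, -1.75, -1, -0.25.
f(-2.5) ≈ -0.598, f(-1.75) ≈ -0.984, f(-1) ≈ -0.841, f(-0.25) ≈ -0.247.
Sum = Δt · [f(-2.5) + f(-1.75) + f(-1) + f(-0.25)].
Sum ≈ -2.003.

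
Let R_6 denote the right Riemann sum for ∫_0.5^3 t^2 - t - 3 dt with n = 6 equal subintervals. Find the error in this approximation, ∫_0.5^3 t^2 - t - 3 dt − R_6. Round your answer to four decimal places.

-1.3744

Exact integral: ∫_0.5^3 f(t) dt ≈ -2.916667.
R_6 ≈ -1.542245.
Error ≈ -2.916667 − (-1.542245) ≈ -1.3744.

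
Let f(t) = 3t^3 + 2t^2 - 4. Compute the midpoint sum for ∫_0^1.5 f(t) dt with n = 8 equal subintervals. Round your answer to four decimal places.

Δt = (1.5 − 0)/8 = 0.1875.
Midpoints: 0.09375, 0.28125, 0.46875, 0.65625, 0.84375, 1.03125, 1.21875, 1.40625.
f(0.09375) = -130415/32768, f(0.28125) = -123701/32768, f(0.46875) = -106547/32768, f(0.65625) = -75065/32768, f(0.84375) = -25367/32768, f(1.03125) = 46435/32768, f(1.21875) = 144229/32768, f(1.40625) = 271903/32768.
Sum = Δt · [f(0.09375) + f(0.28125) + f(0.46875) + ...].
Sum ≈ 0.0084.

0.0084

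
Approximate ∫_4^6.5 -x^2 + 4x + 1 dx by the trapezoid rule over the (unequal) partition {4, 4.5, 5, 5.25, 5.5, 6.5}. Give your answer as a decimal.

Subinterval widths: 0.5, 0.5, 0.25, 0.25, 1.
f(4) = 1, f(4.5) = -1.25, f(5) = -4, f(5.25) = -5.5625, f(5.5) = -7.25, f(6.5) = -15.25.
On each subinterval the trapezoid contributes (Δx_i/2)·[f(x_{i-1}) + f(x_i)].
Sum = -15.421875.

-15.421875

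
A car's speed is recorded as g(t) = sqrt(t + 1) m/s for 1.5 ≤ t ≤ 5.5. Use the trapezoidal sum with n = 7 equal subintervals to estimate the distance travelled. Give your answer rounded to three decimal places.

Δt = (5.5 − 1.5)/7 = 4/7.
g(1.5) ≈ 1.581, g(29/14) ≈ 1.753, g(37/14) ≈ 1.909, g(45/14) ≈ 2.053, g(53/14) ≈ 2.188, g(61/14) ≈ 2.315, g(69/14) ≈ 2.435, g(5.5) ≈ 2.550.
T_7 = (Δt/2)·[g(t_0) + 2g(t_1) + ... + 2g(t_{6}) + g(t_7)].
Sum ≈ 8.409.

8.409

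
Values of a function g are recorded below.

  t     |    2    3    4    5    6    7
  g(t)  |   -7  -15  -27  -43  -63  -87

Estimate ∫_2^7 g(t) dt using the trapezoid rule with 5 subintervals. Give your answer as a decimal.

Δt = 1.
T_5 = (1/2)·[(-7) + 2·(-15) + 2·(-27) + 2·(-43) + 2·(-63) + (-87)] = -195.

-195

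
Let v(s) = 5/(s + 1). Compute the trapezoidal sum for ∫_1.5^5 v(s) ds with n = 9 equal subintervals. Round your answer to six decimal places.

Δs = (5 − 1.5)/9 = 7/18.
v(1.5) = 2, v(17/9) = 45/26, v(41/18) = 90/59, v(8/3) = 15/11, v(55/18) = 90/73, v(31/9) = 1.125, v(23/6) = 30/29, v(38/9) = 45/47, v(83/18) = 90/101, v(5) = 5/6.
T_9 = (Δs/2)·[v(s_0) + 2v(s_1) + ... + 2v(s_{8}) + v(s_9)].
Sum ≈ 4.385652.

4.385652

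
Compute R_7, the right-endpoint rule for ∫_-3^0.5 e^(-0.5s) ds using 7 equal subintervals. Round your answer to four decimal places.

6.5186

Δs = (0.5 − (-3))/7 = 0.5.
Right endpoints: -2.5, -2, -1.5, -1, -0.5, 0, 0.5.
f(-2.5) ≈ 3.4903, f(-2) ≈ 2.7183, f(-1.5) ≈ 2.1170, f(-1) ≈ 1.6487, f(-0.5) ≈ 1.2840, f(0) ≈ 1.0000, f(0.5) ≈ 0.7788.
Sum = Δs · [f(-2.5) + f(-2) + f(-1.5) + ...].
Sum ≈ 6.5186.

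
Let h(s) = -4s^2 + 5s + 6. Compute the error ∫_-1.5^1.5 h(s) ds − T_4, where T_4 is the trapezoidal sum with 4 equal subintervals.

Exact integral: ∫_-1.5^1.5 h(s) ds = 9.
T_4 = 7.875.
Error = 9 − 7.875 = 1.125.

1.125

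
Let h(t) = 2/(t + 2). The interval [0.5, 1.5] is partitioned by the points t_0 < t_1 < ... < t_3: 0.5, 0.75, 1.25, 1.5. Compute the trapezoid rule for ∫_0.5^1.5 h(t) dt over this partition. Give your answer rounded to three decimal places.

0.675

Subinterval widths: 0.25, 0.5, 0.25.
h(0.5) = 0.8, h(0.75) = 8/11, h(1.25) = 8/13, h(1.5) = 4/7.
On each subinterval the trapezoid contributes (Δt_i/2)·[h(t_{i-1}) + h(t_i)].
Sum ≈ 0.675.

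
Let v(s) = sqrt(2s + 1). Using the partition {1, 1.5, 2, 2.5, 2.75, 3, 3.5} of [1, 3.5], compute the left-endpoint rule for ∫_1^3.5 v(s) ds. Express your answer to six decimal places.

Subinterval widths: 0.5, 0.5, 0.5, 0.25, 0.25, 0.5.
Left endpoints: 1, 1.5, 2, 2.5, 2.75, 3.
v(1) ≈ 1.732051, v(1.5) ≈ 2.000000, v(2) ≈ 2.236068, v(2.5) ≈ 2.449490, v(2.75) ≈ 2.549510, v(3) ≈ 2.645751.
Sum = Σ Δs_i · v(s_i).
Sum ≈ 5.556685.

5.556685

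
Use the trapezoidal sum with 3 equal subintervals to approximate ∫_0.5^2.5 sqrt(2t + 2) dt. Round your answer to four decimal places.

4.4340

Δt = (2.5 − 0.5)/3 = 2/3.
f(0.5) ≈ 1.7321, f(7/6) ≈ 2.0817, f(11/6) ≈ 2.3805, f(2.5) ≈ 2.6458.
T_3 = (Δt/2)·[f(t_0) + 2f(t_1) + 2f(t_2) + f(t_3)].
Sum ≈ 4.4340.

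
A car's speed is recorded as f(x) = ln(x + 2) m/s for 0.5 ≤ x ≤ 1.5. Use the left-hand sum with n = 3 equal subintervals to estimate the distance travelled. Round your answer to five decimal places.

1.03681

Δx = (1.5 − 0.5)/3 = 1/3.
Left endpoints: 0.5, 5/6, 7/6.
f(0.5) ≈ 0.91629, f(5/6) ≈ 1.04145, f(7/6) ≈ 1.15268.
Sum = Δx · [f(0.5) + f(5/6) + f(7/6)].
Sum ≈ 1.03681.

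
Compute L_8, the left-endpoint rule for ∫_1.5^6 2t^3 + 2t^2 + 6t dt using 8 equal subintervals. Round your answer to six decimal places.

Δt = (6 − 1.5)/8 = 0.5625.
Left endpoints: 1.5, 2.0625, 2.625, 3.1875, 3.75, 4.3125, 4.875, 5.4375.
f(1.5) = 20.25, f(2.0625) = 78705/2048, f(2.625) = 65.70703125, f(3.1875) = 213435/2048, f(3.75) = 156.09375, f(4.3125) = 457677/2048, f(4.875) = 308.49609375, f(5.4375) = 846423/2048.
Sum = Δt · [f(1.5) + f(2.0625) + f(2.625) + ...].
Sum ≈ 748.103027.

748.103027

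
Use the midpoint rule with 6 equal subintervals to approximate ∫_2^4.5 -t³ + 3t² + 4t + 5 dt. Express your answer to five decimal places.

29.85352

Δt = (4.5 − 2)/6 = 5/12.
Midpoints: 53/24, 2.625, 73/24, 83/24, 3.875, 103/24.
f(53/24) = 244603/13824, f(2.625) = 9259/512, f(73/24) = 231983/13824, f(83/24) = 184573/13824, f(3.875) = 3769/512, f(103/24) = -22447/13824.
Sum = Δt · [f(53/24) + f(2.625) + f(73/24) + ...].
Sum ≈ 29.85352.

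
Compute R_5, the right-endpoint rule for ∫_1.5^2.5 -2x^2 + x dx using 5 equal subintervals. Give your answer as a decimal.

Δx = (2.5 − 1.5)/5 = 0.2.
Right endpoints: 1.7, 1.9, 2.1, 2.3, 2.5.
f(1.7) = -4.08, f(1.9) = -5.32, f(2.1) = -6.72, f(2.3) = -8.28, f(2.5) = -10.
Sum = Δx · [f(1.7) + f(1.9) + f(2.1) + f(2.3) + f(2.5)].
Sum = -6.88.

-6.88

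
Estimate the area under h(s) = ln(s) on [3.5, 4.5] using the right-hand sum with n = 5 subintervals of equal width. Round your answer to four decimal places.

Δs = (4.5 − 3.5)/5 = 0.2.
Right endpoints: 3.7, 3.9, 4.1, 4.3, 4.5.
h(3.7) ≈ 1.3083, h(3.9) ≈ 1.3610, h(4.1) ≈ 1.4110, h(4.3) ≈ 1.4586, h(4.5) ≈ 1.5041.
Sum = Δs · [h(3.7) + h(3.9) + h(4.1) + h(4.3) + h(4.5)].
Sum ≈ 1.4086.

1.4086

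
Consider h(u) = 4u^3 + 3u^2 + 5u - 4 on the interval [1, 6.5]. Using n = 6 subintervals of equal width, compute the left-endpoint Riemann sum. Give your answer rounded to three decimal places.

1604.816

Δu = (6.5 − 1)/6 = 11/12.
Left endpoints: 1, 23/12, 17/6, 3.75, 14/3, 67/12.
h(1) = 8, h(23/12) = 4835/108, h(17/6) = 13525/108, h(3.75) = 267.875, h(14/3) = 13262/27, h(67/12) = 43937/54.
Sum = Δu · [h(1) + h(23/12) + h(17/6) + ...].
Sum ≈ 1604.816.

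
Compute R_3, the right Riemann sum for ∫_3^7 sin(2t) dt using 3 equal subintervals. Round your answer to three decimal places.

0.980

Δt = (7 − 3)/3 = 4/3.
Right endpoints: 13/3, 17/3, 7.
f(13/3) ≈ 0.688, f(17/3) ≈ -0.943, f(7) ≈ 0.991.
Sum = Δt · [f(13/3) + f(17/3) + f(7)].
Sum ≈ 0.980.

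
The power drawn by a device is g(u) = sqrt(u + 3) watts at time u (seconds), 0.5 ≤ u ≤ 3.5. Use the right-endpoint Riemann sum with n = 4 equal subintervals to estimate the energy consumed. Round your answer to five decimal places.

Δu = (3.5 − 0.5)/4 = 0.75.
Right endpoints: 1.25, 2, 2.75, 3.5.
g(1.25) ≈ 2.06155, g(2) ≈ 2.23607, g(2.75) ≈ 2.39792, g(3.5) ≈ 2.54951.
Sum = Δu · [g(1.25) + g(2) + g(2.75) + g(3.5)].
Sum ≈ 6.93378.

6.93378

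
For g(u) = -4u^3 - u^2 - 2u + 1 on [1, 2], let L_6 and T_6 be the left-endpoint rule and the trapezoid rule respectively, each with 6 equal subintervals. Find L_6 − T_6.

L_6 ≈ -16.67130.
T_6 ≈ -19.42130.
L_6 − T_6 = 2.75.

2.75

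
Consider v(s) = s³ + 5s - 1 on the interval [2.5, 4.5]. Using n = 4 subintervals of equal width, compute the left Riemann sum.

Δs = (4.5 − 2.5)/4 = 0.5.
Left endpoints: 2.5, 3, 3.5, 4.
v(2.5) = 27.125, v(3) = 41, v(3.5) = 59.375, v(4) = 83.
Sum = Δs · [v(2.5) + v(3) + v(3.5) + v(4)].
Sum = 105.25.

105.25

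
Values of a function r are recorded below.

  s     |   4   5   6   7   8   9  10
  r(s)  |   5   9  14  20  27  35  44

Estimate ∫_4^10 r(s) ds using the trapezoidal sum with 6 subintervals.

Δs = 1.
T_6 = (1/2)·[5 + 2·9 + 2·14 + 2·20 + 2·27 + 2·35 + 44] = 129.5.

129.5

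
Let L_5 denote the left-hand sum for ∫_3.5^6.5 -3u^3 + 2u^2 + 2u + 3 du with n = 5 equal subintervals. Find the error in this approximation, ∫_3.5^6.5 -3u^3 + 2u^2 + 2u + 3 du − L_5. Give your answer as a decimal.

Exact integral: ∫_3.5^6.5 f(u) du = -1032.75.
L_5 = -851.715.
Error = -1032.75 − (-851.715) = -181.035.

-181.035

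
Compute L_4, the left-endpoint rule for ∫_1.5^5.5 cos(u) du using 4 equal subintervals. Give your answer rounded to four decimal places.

Δu = (5.5 − 1.5)/4 = 1.
Left endpoints: 1.5, 2.5, 3.5, 4.5.
f(1.5) ≈ 0.0707, f(2.5) ≈ -0.8011, f(3.5) ≈ -0.9365, f(4.5) ≈ -0.2108.
Sum = Δu · [f(1.5) + f(2.5) + f(3.5) + f(4.5)].
Sum ≈ -1.8777.

-1.8777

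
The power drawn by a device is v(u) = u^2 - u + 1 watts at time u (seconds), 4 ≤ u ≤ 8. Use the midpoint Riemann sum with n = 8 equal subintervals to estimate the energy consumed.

129.25

Δu = (8 − 4)/8 = 0.5.
Midpoints: 4.25, 4.75, 5.25, 5.75, 6.25, 6.75, 7.25, 7.75.
v(4.25) = 14.8125, v(4.75) = 18.8125, v(5.25) = 23.3125, v(5.75) = 28.3125, v(6.25) = 33.8125, v(6.75) = 39.8125, v(7.25) = 46.3125, v(7.75) = 53.3125.
Sum = Δu · [v(4.25) + v(4.75) + v(5.25) + ...].
Sum = 129.25.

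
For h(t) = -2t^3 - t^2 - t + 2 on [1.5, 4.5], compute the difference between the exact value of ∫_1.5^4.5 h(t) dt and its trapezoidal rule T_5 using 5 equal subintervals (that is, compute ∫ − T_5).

3.42

Exact integral: ∫_1.5^4.5 h(t) dt = -234.75.
T_5 = -238.17.
Error = -234.75 − (-238.17) = 3.42.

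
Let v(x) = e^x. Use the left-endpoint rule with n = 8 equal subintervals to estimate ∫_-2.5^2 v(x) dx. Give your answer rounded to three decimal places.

5.444

Δx = (2 − (-2.5))/8 = 0.5625.
Left endpoints: -2.5, -1.9375, -1.375, -0.8125, -0.25, 0.3125, 0.875, 1.4375.
v(-2.5) ≈ 0.082, v(-1.9375) ≈ 0.144, v(-1.375) ≈ 0.253, v(-0.8125) ≈ 0.444, v(-0.25) ≈ 0.779, v(0.3125) ≈ 1.367, v(0.875) ≈ 2.399, v(1.4375) ≈ 4.210.
Sum = Δx · [v(-2.5) + v(-1.9375) + v(-1.375) + ...].
Sum ≈ 5.444.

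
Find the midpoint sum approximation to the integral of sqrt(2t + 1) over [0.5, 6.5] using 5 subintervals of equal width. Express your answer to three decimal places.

16.544

Δt = (6.5 − 0.5)/5 = 1.2.
Midpoints: 1.1, 2.3, 3.5, 4.7, 5.9.
f(1.1) ≈ 1.789, f(2.3) ≈ 2.366, f(3.5) ≈ 2.828, f(4.7) ≈ 3.225, f(5.9) ≈ 3.578.
Sum = Δt · [f(1.1) + f(2.3) + f(3.5) + f(4.7) + f(5.9)].
Sum ≈ 16.544.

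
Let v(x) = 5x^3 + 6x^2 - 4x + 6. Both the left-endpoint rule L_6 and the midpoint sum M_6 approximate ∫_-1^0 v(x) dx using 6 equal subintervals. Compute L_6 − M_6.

L_6 ≈ 9.159722.
M_6 ≈ 8.753472.
L_6 − M_6 = 0.40625.

0.40625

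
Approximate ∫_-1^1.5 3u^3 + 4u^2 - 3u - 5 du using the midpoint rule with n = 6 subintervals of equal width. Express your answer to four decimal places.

-5.7208

Δu = (1.5 − (-1))/6 = 5/12.
Midpoints: -19/24, -0.375, 1/24, 11/24, 0.875, 31/24.
f(-19/24) = -7403/4608, f(-0.375) = -1777/512, f(1/24) = -7861/1536, f(11/24) = -24173/4608, f(0.875) = -1307/512, f(31/24) = 2183/512.
Sum = Δu · [f(-19/24) + f(-0.375) + f(1/24) + ...].
Sum ≈ -5.7208.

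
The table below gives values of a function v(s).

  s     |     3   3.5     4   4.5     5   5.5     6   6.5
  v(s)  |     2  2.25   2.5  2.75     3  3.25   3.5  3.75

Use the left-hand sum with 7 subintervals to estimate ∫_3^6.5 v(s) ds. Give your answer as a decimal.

9.625

Δs = 0.5.
Sum = 0.5·[2 + 2.25 + 2.5 + 2.75 + 3 + 3.25 + 3.5] = 9.625.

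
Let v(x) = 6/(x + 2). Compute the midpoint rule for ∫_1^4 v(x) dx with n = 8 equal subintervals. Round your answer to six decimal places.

Δx = (4 − 1)/8 = 0.375.
Midpoints: 1.1875, 1.5625, 1.9375, 2.3125, 2.6875, 3.0625, 3.4375, 3.8125.
v(1.1875) = 32/17, v(1.5625) = 32/19, v(1.9375) = 32/21, v(2.3125) = 32/23, v(2.6875) = 1.28, v(3.0625) = 32/27, v(3.4375) = 32/29, v(3.8125) = 32/31.
Sum = Δx · [v(1.1875) + v(1.5625) + v(1.9375) + ...].
Sum ≈ 4.155963.

4.155963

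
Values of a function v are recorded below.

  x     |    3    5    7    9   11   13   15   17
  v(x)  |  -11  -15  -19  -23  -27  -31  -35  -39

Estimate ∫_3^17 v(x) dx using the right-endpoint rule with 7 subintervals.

-378

Δx = 2.
Sum = 2·[(-15) + (-19) + (-23) + (-27) + (-31) + (-35) + (-39)] = -378.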